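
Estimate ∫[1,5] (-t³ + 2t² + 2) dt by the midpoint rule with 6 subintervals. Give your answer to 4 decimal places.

h = (5 − 1)/6 = 0.666667.
Midpoints m₁,…,m₆ = 1.333333, 2, 2.666667, 3.333333, 4, 4.666667.
f(m₁)=3.185185, f(m₂)=2, f(m₃)=-2.740741, f(m₄)=-12.814815, f(m₅)=-30, f(m₆)=-56.074074.
h·[f(m₁) + f(m₂) + f(m₃) + f(m₄) + f(m₅) + f(m₆)] = 0.666667·(-96.444444) = -64.2963.

-64.2963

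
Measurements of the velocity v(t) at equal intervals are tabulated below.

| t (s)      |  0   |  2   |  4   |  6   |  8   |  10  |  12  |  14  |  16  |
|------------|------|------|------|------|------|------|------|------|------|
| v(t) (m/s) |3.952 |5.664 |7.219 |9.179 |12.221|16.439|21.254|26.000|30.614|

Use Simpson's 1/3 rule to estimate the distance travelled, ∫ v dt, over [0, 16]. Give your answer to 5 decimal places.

h = 2, n = 8.
(h/3)·[y₀ + 4y₁ + 2y₂ + 4y₃ + 2y₄ + 4y₅ + 2y₆ + 4y₇ + y₈] = 0.666667·(345.082) = 230.05467.

230.05467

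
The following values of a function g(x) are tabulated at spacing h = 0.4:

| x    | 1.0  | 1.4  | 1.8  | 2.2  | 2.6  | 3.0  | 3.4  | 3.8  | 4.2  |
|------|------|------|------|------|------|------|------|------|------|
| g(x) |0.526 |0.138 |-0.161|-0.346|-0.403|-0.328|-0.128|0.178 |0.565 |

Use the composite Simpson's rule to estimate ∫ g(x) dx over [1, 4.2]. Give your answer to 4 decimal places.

h = 0.4, n = 8.
(h/3)·[y₀ + 4y₁ + 2y₂ + 4y₃ + 2y₄ + 4y₅ + 2y₆ + 4y₇ + y₈] = 0.133333·(-1.725) = -0.2300.

-0.2300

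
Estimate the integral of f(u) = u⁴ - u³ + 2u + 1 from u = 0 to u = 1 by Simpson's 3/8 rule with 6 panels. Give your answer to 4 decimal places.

h = (1 − 0)/6 = 0.166667.
Nodes u₀,…,u₆ = 0, 0.166667, 0.333333, 0.5, 0.666667, 0.833333, 1.
f(u) = u⁴ - u³ + 2u + 1: f₀=1, f₁=1.329475, f₂=1.641975, f₃=1.9375, f₄=2.234568, f₅=2.570216, f₆=3.
(3h/8)·[f₀ + 3f₁ + 3f₂ + 2f₃ + 3f₄ + 3f₅ + f₆] = 0.0625·(31.203704) = 1.9502.

1.9502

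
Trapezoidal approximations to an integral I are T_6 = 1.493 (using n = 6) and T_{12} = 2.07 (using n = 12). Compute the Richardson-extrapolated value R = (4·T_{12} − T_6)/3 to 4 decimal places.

R = (4·T_{12} − T_6) / 3 = (4·2.07 − 1.493)/3 = (6.787)/3 = 2.2623.

2.2623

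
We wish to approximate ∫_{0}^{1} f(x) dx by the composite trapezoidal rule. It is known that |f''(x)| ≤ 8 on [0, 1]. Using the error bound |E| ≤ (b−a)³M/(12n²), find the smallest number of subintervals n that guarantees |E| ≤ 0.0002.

58

Need 8/(12n²) ≤ 0.0002.
n² ≥ 8/(12·0.0002) = 3333.33 ⇒ n ≥ 57.7350, so the smallest n is 58.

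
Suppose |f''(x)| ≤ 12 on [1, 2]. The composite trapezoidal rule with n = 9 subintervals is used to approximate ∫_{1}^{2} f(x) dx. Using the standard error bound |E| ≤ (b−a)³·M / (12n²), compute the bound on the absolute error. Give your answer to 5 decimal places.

|E| ≤ (1)³·12 / (12·9²) = 12/972 = 0.01235.

0.01235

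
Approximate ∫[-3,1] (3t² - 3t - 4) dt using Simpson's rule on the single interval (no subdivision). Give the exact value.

24

S = (b−a)/6 · [f(-3) + 4f(-1) + f(1)] = 0.666667·[32 + 4·2 + (-4)] = 24.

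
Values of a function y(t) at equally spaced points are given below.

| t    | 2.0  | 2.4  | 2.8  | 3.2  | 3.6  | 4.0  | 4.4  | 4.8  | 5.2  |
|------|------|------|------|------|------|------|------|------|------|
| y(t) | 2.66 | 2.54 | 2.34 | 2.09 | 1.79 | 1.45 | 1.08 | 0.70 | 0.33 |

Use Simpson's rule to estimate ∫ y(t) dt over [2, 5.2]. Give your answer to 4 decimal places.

5.4040

h = 0.4, n = 8.
(h/3)·[y₀ + 4y₁ + 2y₂ + 4y₃ + 2y₄ + 4y₅ + 2y₆ + 4y₇ + y₈] = 0.133333·(40.53) = 5.4040.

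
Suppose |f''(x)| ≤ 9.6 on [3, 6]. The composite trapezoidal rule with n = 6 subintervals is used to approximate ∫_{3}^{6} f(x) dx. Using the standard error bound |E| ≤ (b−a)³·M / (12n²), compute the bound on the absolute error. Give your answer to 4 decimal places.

0.6000

|E| ≤ (3)³·9.6 / (12·6²) = 259.2/432 = 0.6000.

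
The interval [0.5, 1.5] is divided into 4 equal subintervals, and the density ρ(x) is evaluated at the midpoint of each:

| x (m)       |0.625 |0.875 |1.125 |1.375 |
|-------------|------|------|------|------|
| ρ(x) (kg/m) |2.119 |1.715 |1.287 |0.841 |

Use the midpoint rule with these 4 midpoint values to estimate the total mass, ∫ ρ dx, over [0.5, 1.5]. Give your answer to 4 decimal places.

1.4905

h = 0.25, n = 4.
h·[y(m₁) + y(m₂) + y(m₃) + y(m₄)] = 0.25·(5.962) = 1.4905.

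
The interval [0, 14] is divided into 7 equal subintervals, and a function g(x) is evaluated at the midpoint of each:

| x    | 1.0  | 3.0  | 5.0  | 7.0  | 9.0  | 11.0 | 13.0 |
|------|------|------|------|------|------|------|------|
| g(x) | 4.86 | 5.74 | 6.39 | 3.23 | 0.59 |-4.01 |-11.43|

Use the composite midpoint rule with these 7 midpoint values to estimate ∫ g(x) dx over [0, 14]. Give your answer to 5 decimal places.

h = 2, n = 7.
h·[y(m₁) + y(m₂) + y(m₃) + y(m₄) + y(m₅) + y(m₆) + y(m₇)] = 2·(5.37) = 10.74000.

10.74000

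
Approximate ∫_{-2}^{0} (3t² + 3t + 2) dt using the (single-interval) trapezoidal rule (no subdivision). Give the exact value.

10

T = (b−a)/2 · [f(-2) + f(0)] = 1·[8 + 2] = 10.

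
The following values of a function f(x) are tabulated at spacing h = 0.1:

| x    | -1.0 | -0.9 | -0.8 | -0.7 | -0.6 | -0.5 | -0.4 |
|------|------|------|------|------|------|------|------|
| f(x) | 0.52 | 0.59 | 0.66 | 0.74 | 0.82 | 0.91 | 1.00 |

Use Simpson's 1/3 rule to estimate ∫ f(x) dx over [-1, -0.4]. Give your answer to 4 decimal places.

h = 0.1, n = 6.
(h/3)·[y₀ + 4y₁ + 2y₂ + 4y₃ + 2y₄ + 4y₅ + y₆] = 0.033333·(13.44) = 0.4480.

0.4480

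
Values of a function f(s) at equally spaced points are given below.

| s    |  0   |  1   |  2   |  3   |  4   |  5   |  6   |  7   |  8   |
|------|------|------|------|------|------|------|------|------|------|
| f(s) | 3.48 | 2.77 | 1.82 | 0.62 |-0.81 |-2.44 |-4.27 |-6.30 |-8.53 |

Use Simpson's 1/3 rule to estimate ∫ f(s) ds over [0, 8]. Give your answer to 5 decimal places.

-10.99000

h = 1, n = 8.
(h/3)·[y₀ + 4y₁ + 2y₂ + 4y₃ + 2y₄ + 4y₅ + 2y₆ + 4y₇ + y₈] = 0.333333·(-32.97) = -10.99000.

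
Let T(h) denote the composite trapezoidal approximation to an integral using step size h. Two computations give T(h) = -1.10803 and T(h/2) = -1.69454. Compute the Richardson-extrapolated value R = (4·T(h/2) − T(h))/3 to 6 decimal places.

-1.890043

R = (4·T(h/2) − T(h)) / 3 = (4·(-1.69454) − (-1.10803))/3 = (-5.67013)/3 = -1.890043.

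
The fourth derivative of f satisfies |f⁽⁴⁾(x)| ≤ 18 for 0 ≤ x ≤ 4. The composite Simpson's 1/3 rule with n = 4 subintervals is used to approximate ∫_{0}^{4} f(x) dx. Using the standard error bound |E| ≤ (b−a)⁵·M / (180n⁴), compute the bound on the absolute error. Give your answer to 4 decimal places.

0.4000

|E| ≤ (4)⁵·18 / (180·4⁴) = 18432/46080 = 0.4000.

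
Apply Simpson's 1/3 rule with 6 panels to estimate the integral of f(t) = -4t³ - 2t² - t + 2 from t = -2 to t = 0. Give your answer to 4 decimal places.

16.6667

h = (0 − (-2))/6 = 0.333333.
Nodes t₀,…,t₆ = -2, -1.666667, -1.333333, -1, -0.666667, -0.333333, 0.
f(t) = -4t³ - 2t² - t + 2: f₀=28, f₁=16.629630, f₂=9.259259, f₃=5, f₄=2.962963, f₅=2.259259, f₆=2.
(h/3)·[f₀ + 4f₁ + 2f₂ + 4f₃ + 2f₄ + 4f₅ + f₆] = 0.111111·(150) = 16.6667.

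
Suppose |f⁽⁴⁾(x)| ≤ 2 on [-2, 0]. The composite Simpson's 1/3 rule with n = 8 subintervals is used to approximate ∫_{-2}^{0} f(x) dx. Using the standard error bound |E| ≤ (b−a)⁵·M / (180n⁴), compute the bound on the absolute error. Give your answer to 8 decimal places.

0.00008681

|E| ≤ (2)⁵·2 / (180·8⁴) = 64/737280 = 0.00008681.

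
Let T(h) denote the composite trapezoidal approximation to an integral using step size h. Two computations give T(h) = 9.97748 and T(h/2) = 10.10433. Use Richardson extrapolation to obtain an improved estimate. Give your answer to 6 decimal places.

R = (4·T(h/2) − T(h)) / 3 = (4·10.10433 − 9.97748)/3 = (30.43984)/3 = 10.146613.

10.146613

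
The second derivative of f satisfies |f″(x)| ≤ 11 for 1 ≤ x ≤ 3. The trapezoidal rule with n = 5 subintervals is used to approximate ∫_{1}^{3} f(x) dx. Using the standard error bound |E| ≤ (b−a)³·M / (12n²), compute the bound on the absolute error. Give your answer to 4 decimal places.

|E| ≤ (2)³·11 / (12·5²) = 88/300 = 0.2933.

0.2933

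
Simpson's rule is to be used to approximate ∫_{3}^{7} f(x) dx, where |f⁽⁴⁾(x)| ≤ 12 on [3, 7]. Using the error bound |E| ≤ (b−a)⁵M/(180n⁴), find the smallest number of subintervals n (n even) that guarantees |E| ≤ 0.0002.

Need 12288/(180n⁴) ≤ 0.0002.
n⁴ ≥ 12288/(180·0.0002) = 341333 ⇒ n ≥ 24.1710, so the smallest even n is 26. (n must be even for Simpson's rule.)

26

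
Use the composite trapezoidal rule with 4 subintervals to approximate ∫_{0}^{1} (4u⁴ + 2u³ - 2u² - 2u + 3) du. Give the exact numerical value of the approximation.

2.7265625

h = (1 − 0)/4 = 0.25.
Nodes u₀,…,u₄ = 0, 0.25, 0.5, 0.75, 1.
f(u) = 4u⁴ + 2u³ - 2u² - 2u + 3: f₀=3, f₁=2.421875, f₂=2, f₃=2.484375, f₄=5.
(h/2)·[f₀ + 2f₁ + 2f₂ + 2f₃ + f₄] = 0.125·(21.8125) = 2.7265625.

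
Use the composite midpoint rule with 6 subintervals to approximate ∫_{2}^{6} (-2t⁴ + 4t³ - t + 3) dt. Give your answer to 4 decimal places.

-1797.9424

h = (6 − 2)/6 = 0.666667.
Midpoints m₁,…,m₆ = 2.333333, 3, 3.666667, 4.333333, 5, 5.666667.
f(m₁)=-7.802469, f(m₂)=-54, f(m₃)=-164.987654, f(m₄)=-381.061728, f(m₅)=-752, f(m₆)=-1337.061728.
h·[f(m₁) + f(m₂) + f(m₃) + f(m₄) + f(m₅) + f(m₆)] = 0.666667·(-2696.913580) = -1797.9424.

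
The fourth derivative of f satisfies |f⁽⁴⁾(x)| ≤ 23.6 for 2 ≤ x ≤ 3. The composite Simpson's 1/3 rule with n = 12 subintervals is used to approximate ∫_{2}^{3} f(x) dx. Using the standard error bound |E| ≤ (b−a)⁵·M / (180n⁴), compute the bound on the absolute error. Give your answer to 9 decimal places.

|E| ≤ (1)⁵·23.6 / (180·12⁴) = 23.6/3732480 = 0.000006323.

0.000006323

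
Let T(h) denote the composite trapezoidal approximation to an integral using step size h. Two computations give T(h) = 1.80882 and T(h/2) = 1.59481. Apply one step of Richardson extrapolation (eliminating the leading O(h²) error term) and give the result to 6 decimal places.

R = (4·T(h/2) − T(h)) / 3 = (4·1.59481 − 1.80882)/3 = (4.57042)/3 = 1.523473.

1.523473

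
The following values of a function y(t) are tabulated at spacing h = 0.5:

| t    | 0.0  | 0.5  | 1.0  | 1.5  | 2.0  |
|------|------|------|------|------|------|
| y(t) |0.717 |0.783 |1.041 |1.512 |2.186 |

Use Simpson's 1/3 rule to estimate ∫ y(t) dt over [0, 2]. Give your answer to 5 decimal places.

2.36083

h = 0.5, n = 4.
(h/3)·[y₀ + 4y₁ + 2y₂ + 4y₃ + y₄] = 0.166667·(14.165) = 2.36083.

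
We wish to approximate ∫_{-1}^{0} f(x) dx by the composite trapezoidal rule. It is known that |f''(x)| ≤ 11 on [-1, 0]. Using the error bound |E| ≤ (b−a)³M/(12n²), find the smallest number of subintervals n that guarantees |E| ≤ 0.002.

Need 11/(12n²) ≤ 0.002.
n² ≥ 11/(12·0.002) = 458.333 ⇒ n ≥ 21.4087, so the smallest n is 22.

22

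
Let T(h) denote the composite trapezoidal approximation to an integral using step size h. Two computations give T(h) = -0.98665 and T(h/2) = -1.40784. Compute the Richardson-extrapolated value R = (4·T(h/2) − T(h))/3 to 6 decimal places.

R = (4·T(h/2) − T(h)) / 3 = (4·(-1.40784) − (-0.98665))/3 = (-4.64471)/3 = -1.548237.

-1.548237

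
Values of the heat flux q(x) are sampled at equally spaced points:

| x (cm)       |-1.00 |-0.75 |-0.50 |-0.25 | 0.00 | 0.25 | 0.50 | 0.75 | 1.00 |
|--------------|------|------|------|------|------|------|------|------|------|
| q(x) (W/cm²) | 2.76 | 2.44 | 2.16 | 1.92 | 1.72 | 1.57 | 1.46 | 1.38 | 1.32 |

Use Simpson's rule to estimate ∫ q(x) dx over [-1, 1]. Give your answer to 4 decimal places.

h = 0.25, n = 8.
(h/3)·[y₀ + 4y₁ + 2y₂ + 4y₃ + 2y₄ + 4y₅ + 2y₆ + 4y₇ + y₈] = 0.083333·(44.00) = 3.6667.

3.6667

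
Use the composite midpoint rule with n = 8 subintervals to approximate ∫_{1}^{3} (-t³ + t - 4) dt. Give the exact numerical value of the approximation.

h = (3 − 1)/8 = 0.25.
Midpoints m₁,…,m₈ = 1.125, 1.375, 1.625, 1.875, 2.125, 2.375, 2.625, 2.875.
f(m₁)=-4.298828125, f(m₂)=-5.224609375, f(m₃)=-6.666015625, f(m₄)=-8.716796875, f(m₅)=-11.470703125, f(m₆)=-15.021484375, f(m₇)=-19.462890625, f(m₈)=-24.888671875.
h·[f(m₁) + f(m₂) + f(m₃) + f(m₄) + f(m₅) + f(m₆) + f(m₇) + f(m₈)] = 0.25·(-95.75) = -23.9375.

-23.9375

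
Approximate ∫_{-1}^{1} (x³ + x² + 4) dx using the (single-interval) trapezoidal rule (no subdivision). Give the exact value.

10

T = (b−a)/2 · [f(-1) + f(1)] = 1·[4 + 6] = 10.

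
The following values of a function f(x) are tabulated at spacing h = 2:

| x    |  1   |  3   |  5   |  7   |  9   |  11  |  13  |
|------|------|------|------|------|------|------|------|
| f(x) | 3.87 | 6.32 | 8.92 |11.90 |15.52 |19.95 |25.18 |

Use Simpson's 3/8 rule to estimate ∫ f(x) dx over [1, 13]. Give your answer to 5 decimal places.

h = 2, n = 6.
(3h/8)·[y₀ + 3y₁ + 3y₂ + 2y₃ + 3y₄ + 3y₅ + y₆] = 0.75·(204.98) = 153.73500.

153.73500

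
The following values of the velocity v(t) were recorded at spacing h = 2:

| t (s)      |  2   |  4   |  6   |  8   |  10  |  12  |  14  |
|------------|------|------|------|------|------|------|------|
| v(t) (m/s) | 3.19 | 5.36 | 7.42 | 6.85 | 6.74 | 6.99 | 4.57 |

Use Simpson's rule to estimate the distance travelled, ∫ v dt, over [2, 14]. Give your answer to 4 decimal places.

h = 2, n = 6.
(h/3)·[y₀ + 4y₁ + 2y₂ + 4y₃ + 2y₄ + 4y₅ + y₆] = 0.666667·(112.88) = 75.2533.

75.2533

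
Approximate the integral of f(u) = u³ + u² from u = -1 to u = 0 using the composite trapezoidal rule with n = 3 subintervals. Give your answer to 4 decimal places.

0.0741

h = (0 − (-1))/3 = 0.333333.
Nodes u₀,…,u₃ = -1, -0.666667, -0.333333, 0.
f(u) = u³ + u²: f₀=0, f₁=0.148148, f₂=0.074074, f₃=0.
(h/2)·[f₀ + 2f₁ + 2f₂ + f₃] = 0.166667·(0.444444) = 0.0741.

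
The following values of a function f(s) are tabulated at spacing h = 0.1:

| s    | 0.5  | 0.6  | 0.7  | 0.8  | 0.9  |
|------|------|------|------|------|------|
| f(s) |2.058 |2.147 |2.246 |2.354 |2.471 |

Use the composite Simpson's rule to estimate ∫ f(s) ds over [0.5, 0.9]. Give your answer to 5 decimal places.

h = 0.1, n = 4.
(h/3)·[y₀ + 4y₁ + 2y₂ + 4y₃ + y₄] = 0.033333·(27.025) = 0.90083.

0.90083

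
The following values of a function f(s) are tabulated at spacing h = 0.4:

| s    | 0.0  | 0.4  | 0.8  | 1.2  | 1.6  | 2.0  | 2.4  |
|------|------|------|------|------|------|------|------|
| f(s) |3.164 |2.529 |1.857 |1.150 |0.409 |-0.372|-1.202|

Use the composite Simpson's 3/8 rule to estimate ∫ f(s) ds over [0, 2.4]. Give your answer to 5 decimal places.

2.62965

h = 0.4, n = 6.
(3h/8)·[y₀ + 3y₁ + 3y₂ + 2y₃ + 3y₄ + 3y₅ + y₆] = 0.15·(17.531) = 2.62965.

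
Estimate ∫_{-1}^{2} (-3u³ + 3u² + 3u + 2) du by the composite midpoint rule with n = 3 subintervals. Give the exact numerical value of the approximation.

8.625

h = (2 − (-1))/3 = 1.
Midpoints m₁,…,m₃ = -0.5, 0.5, 1.5.
f(m₁)=1.625, f(m₂)=3.875, f(m₃)=3.125.
h·[f(m₁) + f(m₂) + f(m₃)] = 1·(8.625) = 8.625.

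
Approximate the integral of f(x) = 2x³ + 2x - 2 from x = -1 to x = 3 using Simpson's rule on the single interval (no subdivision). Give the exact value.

S = (b−a)/6 · [f(-1) + 4f(1) + f(3)] = 0.666667·[(-6) + 4·2 + 58] = 40.

40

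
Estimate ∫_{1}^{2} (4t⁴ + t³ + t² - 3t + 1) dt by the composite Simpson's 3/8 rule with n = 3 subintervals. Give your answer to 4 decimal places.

27.3981

h = (2 − 1)/3 = 0.333333.
Nodes t₀,…,t₃ = 1, 1.333333, 1.666667, 2.
f(t) = 4t⁴ + t³ + t² - 3t + 1: f₀=4, f₁=13.790123, f₂=34.271605, f₃=71.
(3h/8)·[f₀ + 3f₁ + 3f₂ + f₃] = 0.125·(219.185185) = 27.3981.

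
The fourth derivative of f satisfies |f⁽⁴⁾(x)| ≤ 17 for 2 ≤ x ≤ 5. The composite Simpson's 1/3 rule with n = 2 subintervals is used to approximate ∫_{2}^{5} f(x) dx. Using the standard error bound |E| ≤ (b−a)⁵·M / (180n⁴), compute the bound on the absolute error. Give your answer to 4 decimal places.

1.4344

|E| ≤ (3)⁵·17 / (180·2⁴) = 4131/2880 = 1.4344.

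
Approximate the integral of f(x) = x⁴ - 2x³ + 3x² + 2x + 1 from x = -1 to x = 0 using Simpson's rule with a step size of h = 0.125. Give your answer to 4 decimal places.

1.7000

h = (0 − (-1))/8 = 0.125.
Nodes x₀,…,x₈ = -1, -0.875, -0.75, -0.625, -0.5, -0.375, -0.25, -0.125, 0.
f(x) = x⁴ - 2x³ + 3x² + 2x + 1: f₀=5, f₁=3.472900390625, f₂=2.34765625, f₃=1.562744140625, f₄=1.0625, f₅=0.797119140625, f₆=0.72265625, f₇=0.801025390625, f₈=1.
(h/3)·[f₀ + 4f₁ + 2f₂ + 4f₃ + 2f₄ + 4f₅ + 2f₆ + 4f₇ + f₈] = 0.041667·(40.80078125) = 1.7000.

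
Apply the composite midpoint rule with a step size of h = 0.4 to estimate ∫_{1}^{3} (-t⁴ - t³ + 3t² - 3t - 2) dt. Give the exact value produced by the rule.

h = (3 − 1)/5 = 0.4.
Midpoints m₁,…,m₅ = 1.2, 1.6, 2, 2.4, 2.8.
f(m₁)=-5.0816, f(m₂)=-9.7696, f(m₃)=-20, f(m₄)=-38.9216, f(m₅)=-70.2976.
h·[f(m₁) + f(m₂) + f(m₃) + f(m₄) + f(m₅)] = 0.4·(-144.0704) = -57.62816.

-57.62816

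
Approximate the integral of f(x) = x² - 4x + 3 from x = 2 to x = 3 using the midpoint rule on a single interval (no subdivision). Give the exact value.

M = (b−a)·f(2.5) = 1·(-0.75) = -0.75.

-0.75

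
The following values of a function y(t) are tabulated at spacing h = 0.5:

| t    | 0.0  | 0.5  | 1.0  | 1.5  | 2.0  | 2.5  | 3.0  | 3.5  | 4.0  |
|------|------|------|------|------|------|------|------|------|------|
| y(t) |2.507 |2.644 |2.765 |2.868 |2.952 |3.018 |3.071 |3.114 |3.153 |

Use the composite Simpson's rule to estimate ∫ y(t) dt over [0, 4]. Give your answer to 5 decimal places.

11.63533

h = 0.5, n = 8.
(h/3)·[y₀ + 4y₁ + 2y₂ + 4y₃ + 2y₄ + 4y₅ + 2y₆ + 4y₇ + y₈] = 0.166667·(69.812) = 11.63533.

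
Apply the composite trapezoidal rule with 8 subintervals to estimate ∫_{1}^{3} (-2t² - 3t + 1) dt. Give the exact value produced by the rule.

-27.375

h = (3 − 1)/8 = 0.25.
Nodes t₀,…,t₈ = 1, 1.25, 1.5, 1.75, 2, 2.25, 2.5, 2.75, 3.
f(t) = -2t² - 3t + 1: f₀=-4, f₁=-5.875, f₂=-8, f₃=-10.375, f₄=-13, f₅=-15.875, f₆=-19, f₇=-22.375, f₈=-26.
(h/2)·[f₀ + 2f₁ + 2f₂ + 2f₃ + 2f₄ + 2f₅ + 2f₆ + 2f₇ + f₈] = 0.125·(-219) = -27.375.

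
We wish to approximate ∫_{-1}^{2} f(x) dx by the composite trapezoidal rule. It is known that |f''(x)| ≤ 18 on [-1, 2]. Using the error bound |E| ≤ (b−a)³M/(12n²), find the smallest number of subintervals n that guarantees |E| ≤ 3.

4

Need 486/(12n²) ≤ 3.
n² ≥ 486/(12·3) = 13.5 ⇒ n ≥ 3.6742, so the smallest n is 4.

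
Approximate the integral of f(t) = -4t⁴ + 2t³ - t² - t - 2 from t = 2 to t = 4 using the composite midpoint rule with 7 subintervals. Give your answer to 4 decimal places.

-699.4519

h = (4 − 2)/7 = 0.285714.
Midpoints m₁,…,m₇ = 2.142857, 2.428571, 2.714286, 3, 3.285714, 3.571429, 3.857143.
f(m₁)=-73.395252, f(m₂)=-120.822990, f(m₃)=-189.198667, f(m₄)=-284, f(m₅)=-411.344440, f(m₆)=-577.989171, f(m₇)=-791.331112.
h·[f(m₁) + f(m₂) + f(m₃) + f(m₄) + f(m₅) + f(m₆) + f(m₇)] = 0.285714·(-2448.081633) = -699.4519.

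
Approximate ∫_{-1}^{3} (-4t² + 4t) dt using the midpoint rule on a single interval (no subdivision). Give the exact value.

M = (b−a)·f(1) = 4·(0) = 0.

0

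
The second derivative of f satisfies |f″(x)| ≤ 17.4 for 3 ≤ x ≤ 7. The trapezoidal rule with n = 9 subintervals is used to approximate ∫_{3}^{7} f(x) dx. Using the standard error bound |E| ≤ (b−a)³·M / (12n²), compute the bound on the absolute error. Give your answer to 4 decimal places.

|E| ≤ (4)³·17.4 / (12·9²) = 1113.6/972 = 1.1457.

1.1457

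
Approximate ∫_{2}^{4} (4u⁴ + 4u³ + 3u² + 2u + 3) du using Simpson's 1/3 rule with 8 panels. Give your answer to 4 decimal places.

1107.6042

h = (4 − 2)/8 = 0.25.
Nodes u₀,…,u₈ = 2, 2.25, 2.5, 2.75, 3, 3.25, 3.5, 3.75, 4.
f(u) = 4u⁴ + 4u³ + 3u² + 2u + 3: f₀=115, f₁=170.765625, f₂=245.5, f₃=343.140625, f₄=468, f₅=624.765625, f₆=818.5, f₇=1054.640625, f₈=1339.
(h/3)·[f₀ + 4f₁ + 2f₂ + 4f₃ + 2f₄ + 4f₅ + 2f₆ + 4f₇ + f₈] = 0.083333·(13291.25) = 1107.6042.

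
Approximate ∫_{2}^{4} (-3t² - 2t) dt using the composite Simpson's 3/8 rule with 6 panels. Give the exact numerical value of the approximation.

-68

h = (4 − 2)/6 = 0.333333.
Nodes t₀,…,t₆ = 2, 2.333333, 2.666667, 3, 3.333333, 3.666667, 4.
f(t) = -3t² - 2t: f₀=-16, f₁=-21, f₂=-26.666667, f₃=-33, f₄=-40, f₅=-47.666667, f₆=-56.
(3h/8)·[f₀ + 3f₁ + 3f₂ + 2f₃ + 3f₄ + 3f₅ + f₆] = 0.125·(-544) = -68.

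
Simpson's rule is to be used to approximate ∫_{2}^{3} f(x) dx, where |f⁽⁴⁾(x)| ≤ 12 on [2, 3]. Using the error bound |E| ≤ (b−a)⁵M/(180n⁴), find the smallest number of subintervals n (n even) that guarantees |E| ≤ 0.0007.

Need 12/(180n⁴) ≤ 0.0007.
n⁴ ≥ 12/(180·0.0007) = 95.2381 ⇒ n ≥ 3.1239, so the smallest even n is 4. (n must be even for Simpson's rule.)

4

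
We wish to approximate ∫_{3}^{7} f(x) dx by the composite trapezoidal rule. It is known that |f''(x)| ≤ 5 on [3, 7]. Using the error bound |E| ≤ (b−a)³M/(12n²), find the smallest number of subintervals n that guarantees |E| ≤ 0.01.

Need 320/(12n²) ≤ 0.01.
n² ≥ 320/(12·0.01) = 2666.67 ⇒ n ≥ 51.6398, so the smallest n is 52.

52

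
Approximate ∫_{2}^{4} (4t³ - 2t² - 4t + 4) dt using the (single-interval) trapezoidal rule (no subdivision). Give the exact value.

T = (b−a)/2 · [f(2) + f(4)] = 1·[20 + 212] = 232.

232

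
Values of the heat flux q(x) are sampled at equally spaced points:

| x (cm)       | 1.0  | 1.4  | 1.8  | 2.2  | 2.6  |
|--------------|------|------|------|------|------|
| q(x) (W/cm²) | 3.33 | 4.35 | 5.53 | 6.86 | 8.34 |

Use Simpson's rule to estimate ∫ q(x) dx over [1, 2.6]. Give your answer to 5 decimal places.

9.00933

h = 0.4, n = 4.
(h/3)·[y₀ + 4y₁ + 2y₂ + 4y₃ + y₄] = 0.133333·(67.57) = 9.00933.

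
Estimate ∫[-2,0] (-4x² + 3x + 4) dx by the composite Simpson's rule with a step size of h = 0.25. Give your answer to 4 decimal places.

h = (0 − (-2))/8 = 0.25.
Nodes x₀,…,x₈ = -2, -1.75, -1.5, -1.25, -1, -0.75, -0.5, -0.25, 0.
f(x) = -4x² + 3x + 4: f₀=-18, f₁=-13.5, f₂=-9.5, f₃=-6, f₄=-3, f₅=-0.5, f₆=1.5, f₇=3, f₈=4.
(h/3)·[f₀ + 4f₁ + 2f₂ + 4f₃ + 2f₄ + 4f₅ + 2f₆ + 4f₇ + f₈] = 0.083333·(-104) = -8.6667.

-8.6667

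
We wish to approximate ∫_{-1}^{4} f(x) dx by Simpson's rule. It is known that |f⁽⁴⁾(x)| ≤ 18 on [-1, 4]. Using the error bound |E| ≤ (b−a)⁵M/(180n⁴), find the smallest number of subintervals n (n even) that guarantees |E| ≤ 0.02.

12

Need 56250/(180n⁴) ≤ 0.02.
n⁴ ≥ 56250/(180·0.02) = 15625 ⇒ n ≥ 11.1803, so the smallest even n is 12. (n must be even for Simpson's rule.)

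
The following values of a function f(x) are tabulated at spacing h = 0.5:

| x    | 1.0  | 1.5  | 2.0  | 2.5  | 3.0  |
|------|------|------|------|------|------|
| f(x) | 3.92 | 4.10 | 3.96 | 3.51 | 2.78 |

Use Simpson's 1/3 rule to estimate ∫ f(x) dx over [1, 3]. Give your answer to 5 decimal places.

h = 0.5, n = 4.
(h/3)·[y₀ + 4y₁ + 2y₂ + 4y₃ + y₄] = 0.166667·(45.06) = 7.51000.

7.51000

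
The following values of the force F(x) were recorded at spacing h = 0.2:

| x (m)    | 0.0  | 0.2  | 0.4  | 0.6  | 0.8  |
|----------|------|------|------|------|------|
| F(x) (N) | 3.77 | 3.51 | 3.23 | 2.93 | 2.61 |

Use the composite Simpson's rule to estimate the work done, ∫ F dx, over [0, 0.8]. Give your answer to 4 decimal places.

h = 0.2, n = 4.
(h/3)·[y₀ + 4y₁ + 2y₂ + 4y₃ + y₄] = 0.066667·(38.60) = 2.5733.

2.5733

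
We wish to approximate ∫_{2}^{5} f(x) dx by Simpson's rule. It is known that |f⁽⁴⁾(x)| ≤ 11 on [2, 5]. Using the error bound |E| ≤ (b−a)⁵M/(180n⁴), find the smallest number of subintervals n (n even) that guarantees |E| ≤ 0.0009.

12

Need 2673/(180n⁴) ≤ 0.0009.
n⁴ ≥ 2673/(180·0.0009) = 16500 ⇒ n ≥ 11.3337, so the smallest even n is 12. (n must be even for Simpson's rule.)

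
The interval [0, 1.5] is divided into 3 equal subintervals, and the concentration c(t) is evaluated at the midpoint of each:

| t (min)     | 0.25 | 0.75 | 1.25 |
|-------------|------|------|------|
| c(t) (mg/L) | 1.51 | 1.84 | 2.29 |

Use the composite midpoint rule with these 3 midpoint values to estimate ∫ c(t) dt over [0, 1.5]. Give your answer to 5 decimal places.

h = 0.5, n = 3.
h·[y(m₁) + y(m₂) + y(m₃)] = 0.5·(5.64) = 2.82000.

2.82000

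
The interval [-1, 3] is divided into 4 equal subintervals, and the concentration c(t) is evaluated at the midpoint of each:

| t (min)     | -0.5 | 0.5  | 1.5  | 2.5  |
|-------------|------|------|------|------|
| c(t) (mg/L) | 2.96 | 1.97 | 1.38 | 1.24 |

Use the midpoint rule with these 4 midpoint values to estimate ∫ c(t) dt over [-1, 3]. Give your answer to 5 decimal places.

7.55000

h = 1, n = 4.
h·[y(m₁) + y(m₂) + y(m₃) + y(m₄)] = 1·(7.55) = 7.55000.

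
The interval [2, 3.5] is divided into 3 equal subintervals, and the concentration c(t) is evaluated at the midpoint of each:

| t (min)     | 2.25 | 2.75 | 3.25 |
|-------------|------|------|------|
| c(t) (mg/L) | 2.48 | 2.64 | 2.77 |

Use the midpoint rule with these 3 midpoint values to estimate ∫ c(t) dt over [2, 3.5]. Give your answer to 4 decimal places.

h = 0.5, n = 3.
h·[y(m₁) + y(m₂) + y(m₃)] = 0.5·(7.89) = 3.9450.

3.9450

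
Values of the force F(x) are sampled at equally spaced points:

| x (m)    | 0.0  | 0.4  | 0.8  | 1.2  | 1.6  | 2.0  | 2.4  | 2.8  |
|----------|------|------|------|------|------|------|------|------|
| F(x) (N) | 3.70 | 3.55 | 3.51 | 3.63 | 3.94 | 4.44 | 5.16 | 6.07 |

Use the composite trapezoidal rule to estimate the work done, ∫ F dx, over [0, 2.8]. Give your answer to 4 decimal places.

h = 0.4, n = 7.
(h/2)·[y₀ + 2y₁ + 2y₂ + 2y₃ + 2y₄ + 2y₅ + 2y₆ + y₇] = 0.2·(58.23) = 11.6460.

11.6460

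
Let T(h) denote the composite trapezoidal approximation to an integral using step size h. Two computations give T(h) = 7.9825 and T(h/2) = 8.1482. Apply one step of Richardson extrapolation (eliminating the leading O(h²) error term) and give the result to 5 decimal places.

R = (4·T(h/2) − T(h)) / 3 = (4·8.1482 − 7.9825)/3 = (24.6103)/3 = 8.20343.

8.20343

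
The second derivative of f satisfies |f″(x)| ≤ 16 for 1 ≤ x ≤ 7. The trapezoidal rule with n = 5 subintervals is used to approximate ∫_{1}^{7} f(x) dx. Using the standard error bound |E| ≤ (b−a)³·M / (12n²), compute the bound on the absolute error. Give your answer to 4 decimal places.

11.5200

|E| ≤ (6)³·16 / (12·5²) = 3456/300 = 11.5200.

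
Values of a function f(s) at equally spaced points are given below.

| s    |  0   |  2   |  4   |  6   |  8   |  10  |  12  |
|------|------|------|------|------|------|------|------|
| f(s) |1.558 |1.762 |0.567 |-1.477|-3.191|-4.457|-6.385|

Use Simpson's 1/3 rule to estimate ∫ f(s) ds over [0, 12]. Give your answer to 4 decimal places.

h = 2, n = 6.
(h/3)·[y₀ + 4y₁ + 2y₂ + 4y₃ + 2y₄ + 4y₅ + y₆] = 0.666667·(-26.763) = -17.8420.

-17.8420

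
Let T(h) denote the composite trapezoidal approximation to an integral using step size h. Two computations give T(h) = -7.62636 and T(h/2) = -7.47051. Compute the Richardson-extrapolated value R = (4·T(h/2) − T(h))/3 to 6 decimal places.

-7.418560

R = (4·T(h/2) − T(h)) / 3 = (4·(-7.47051) − (-7.62636))/3 = (-22.25568)/3 = -7.418560.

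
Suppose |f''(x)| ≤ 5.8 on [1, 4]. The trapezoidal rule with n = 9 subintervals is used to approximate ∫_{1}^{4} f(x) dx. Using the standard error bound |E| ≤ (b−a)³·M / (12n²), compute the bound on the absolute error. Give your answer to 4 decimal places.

|E| ≤ (3)³·5.8 / (12·9²) = 156.6/972 = 0.1611.

0.1611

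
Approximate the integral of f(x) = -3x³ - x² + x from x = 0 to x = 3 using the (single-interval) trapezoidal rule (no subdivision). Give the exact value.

T = (b−a)/2 · [f(0) + f(3)] = 1.5·[0 + (-87)] = -130.5.

-130.5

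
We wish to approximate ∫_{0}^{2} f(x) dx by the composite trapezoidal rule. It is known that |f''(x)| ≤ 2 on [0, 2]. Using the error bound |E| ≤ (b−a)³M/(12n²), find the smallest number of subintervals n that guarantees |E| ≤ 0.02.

9

Need 16/(12n²) ≤ 0.02.
n² ≥ 16/(12·0.02) = 66.6667 ⇒ n ≥ 8.1650, so the smallest n is 9.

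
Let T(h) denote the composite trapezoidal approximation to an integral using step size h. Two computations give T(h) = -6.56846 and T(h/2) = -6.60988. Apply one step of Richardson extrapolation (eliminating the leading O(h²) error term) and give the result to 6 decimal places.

-6.623687

R = (4·T(h/2) − T(h)) / 3 = (4·(-6.60988) − (-6.56846))/3 = (-19.87106)/3 = -6.623687.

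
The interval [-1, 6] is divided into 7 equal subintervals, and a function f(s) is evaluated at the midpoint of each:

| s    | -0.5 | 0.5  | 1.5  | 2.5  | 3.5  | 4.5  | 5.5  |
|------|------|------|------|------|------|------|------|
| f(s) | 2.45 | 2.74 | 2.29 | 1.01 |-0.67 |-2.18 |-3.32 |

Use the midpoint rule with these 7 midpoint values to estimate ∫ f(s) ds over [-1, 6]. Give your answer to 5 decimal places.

2.32000

h = 1, n = 7.
h·[y(m₁) + y(m₂) + y(m₃) + y(m₄) + y(m₅) + y(m₆) + y(m₇)] = 1·(2.32) = 2.32000.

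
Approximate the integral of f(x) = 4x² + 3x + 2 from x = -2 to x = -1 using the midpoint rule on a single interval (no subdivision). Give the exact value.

6.5

M = (b−a)·f(-1.5) = 1·(6.5) = 6.5.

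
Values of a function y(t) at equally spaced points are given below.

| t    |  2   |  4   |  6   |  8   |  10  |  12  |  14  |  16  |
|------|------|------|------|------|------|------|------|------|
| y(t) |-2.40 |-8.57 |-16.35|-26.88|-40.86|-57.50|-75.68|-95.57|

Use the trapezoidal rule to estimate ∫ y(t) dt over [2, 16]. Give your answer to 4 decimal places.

-549.6500

h = 2, n = 7.
(h/2)·[y₀ + 2y₁ + 2y₂ + 2y₃ + 2y₄ + 2y₅ + 2y₆ + y₇] = 1·(-549.65) = -549.6500.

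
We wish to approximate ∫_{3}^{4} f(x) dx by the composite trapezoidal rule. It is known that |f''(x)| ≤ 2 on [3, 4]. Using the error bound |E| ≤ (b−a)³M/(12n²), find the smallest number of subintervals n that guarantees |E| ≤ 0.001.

Need 2/(12n²) ≤ 0.001.
n² ≥ 2/(12·0.001) = 166.667 ⇒ n ≥ 12.9099, so the smallest n is 13.

13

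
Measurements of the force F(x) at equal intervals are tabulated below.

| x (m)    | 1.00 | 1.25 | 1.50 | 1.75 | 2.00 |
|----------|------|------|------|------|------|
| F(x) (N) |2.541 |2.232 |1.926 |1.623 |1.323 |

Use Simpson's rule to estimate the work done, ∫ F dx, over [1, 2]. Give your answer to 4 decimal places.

h = 0.25, n = 4.
(h/3)·[y₀ + 4y₁ + 2y₂ + 4y₃ + y₄] = 0.083333·(23.136) = 1.9280.

1.9280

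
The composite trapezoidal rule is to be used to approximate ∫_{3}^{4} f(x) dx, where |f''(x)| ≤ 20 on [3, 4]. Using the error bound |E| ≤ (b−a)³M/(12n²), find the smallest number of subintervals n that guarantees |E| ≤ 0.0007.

Need 20/(12n²) ≤ 0.0007.
n² ≥ 20/(12·0.0007) = 2380.95 ⇒ n ≥ 48.7950, so the smallest n is 49.

49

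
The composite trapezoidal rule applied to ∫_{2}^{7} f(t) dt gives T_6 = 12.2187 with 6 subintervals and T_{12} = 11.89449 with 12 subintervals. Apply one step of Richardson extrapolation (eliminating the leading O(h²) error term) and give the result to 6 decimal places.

11.786420

R = (4·T_{12} − T_6) / 3 = (4·11.89449 − 12.2187)/3 = (35.35926)/3 = 11.786420.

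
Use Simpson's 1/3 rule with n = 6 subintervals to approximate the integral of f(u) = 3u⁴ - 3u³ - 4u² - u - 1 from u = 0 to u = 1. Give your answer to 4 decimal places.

-2.9830

h = (1 − 0)/6 = 0.166667.
Nodes u₀,…,u₆ = 0, 0.166667, 0.333333, 0.5, 0.666667, 0.833333, 1.
f(u) = 3u⁴ - 3u³ - 4u² - u - 1: f₀=-1, f₁=-1.289352, f₂=-1.851852, f₃=-2.6875, f₄=-3.740741, f₅=-4.900463, f₆=-6.
(h/3)·[f₀ + 4f₁ + 2f₂ + 4f₃ + 2f₄ + 4f₅ + f₆] = 0.055556·(-53.694444) = -2.9830.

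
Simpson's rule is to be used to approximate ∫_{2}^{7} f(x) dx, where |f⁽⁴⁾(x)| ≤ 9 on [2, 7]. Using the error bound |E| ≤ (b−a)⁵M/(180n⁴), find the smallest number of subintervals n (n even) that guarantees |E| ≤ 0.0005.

Need 28125/(180n⁴) ≤ 0.0005.
n⁴ ≥ 28125/(180·0.0005) = 312500 ⇒ n ≥ 23.6435, so the smallest even n is 24. (n must be even for Simpson's rule.)

24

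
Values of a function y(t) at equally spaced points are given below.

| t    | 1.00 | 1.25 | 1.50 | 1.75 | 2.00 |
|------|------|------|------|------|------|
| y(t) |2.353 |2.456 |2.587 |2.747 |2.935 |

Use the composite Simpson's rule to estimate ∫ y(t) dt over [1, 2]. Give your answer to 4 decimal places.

2.6062

h = 0.25, n = 4.
(h/3)·[y₀ + 4y₁ + 2y₂ + 4y₃ + y₄] = 0.083333·(31.274) = 2.6062.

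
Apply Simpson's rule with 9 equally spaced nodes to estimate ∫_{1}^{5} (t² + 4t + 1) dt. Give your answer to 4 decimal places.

93.3333

h = (5 − 1)/8 = 0.5.
Nodes t₀,…,t₈ = 1, 1.5, 2, 2.5, 3, 3.5, 4, 4.5, 5.
f(t) = t² + 4t + 1: f₀=6, f₁=9.25, f₂=13, f₃=17.25, f₄=22, f₅=27.25, f₆=33, f₇=39.25, f₈=46.
(h/3)·[f₀ + 4f₁ + 2f₂ + 4f₃ + 2f₄ + 4f₅ + 2f₆ + 4f₇ + f₈] = 0.166667·(560) = 93.3333.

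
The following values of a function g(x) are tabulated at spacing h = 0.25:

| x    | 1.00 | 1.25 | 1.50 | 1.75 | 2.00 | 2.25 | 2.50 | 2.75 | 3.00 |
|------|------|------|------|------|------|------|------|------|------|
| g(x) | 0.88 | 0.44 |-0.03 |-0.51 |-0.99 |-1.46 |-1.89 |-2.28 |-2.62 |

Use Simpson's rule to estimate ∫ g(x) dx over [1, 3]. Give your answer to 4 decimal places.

h = 0.25, n = 8.
(h/3)·[y₀ + 4y₁ + 2y₂ + 4y₃ + 2y₄ + 4y₅ + 2y₆ + 4y₇ + y₈] = 0.083333·(-22.80) = -1.9000.

-1.9000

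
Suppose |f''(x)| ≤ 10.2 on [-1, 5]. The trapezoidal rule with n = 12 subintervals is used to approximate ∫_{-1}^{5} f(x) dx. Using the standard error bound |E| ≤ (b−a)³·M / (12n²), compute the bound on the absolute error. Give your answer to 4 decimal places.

|E| ≤ (6)³·10.2 / (12·12²) = 2203.2/1728 = 1.2750.

1.2750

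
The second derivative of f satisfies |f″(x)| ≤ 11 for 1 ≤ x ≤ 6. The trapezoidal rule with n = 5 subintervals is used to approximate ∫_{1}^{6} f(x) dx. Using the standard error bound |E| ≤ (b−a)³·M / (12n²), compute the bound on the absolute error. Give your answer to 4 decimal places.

4.5833

|E| ≤ (5)³·11 / (12·5²) = 1375/300 = 4.5833.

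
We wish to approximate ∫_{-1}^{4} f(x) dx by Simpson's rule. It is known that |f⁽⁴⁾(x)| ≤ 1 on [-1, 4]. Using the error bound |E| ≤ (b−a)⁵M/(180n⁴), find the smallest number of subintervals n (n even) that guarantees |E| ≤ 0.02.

6

Need 3125/(180n⁴) ≤ 0.02.
n⁴ ≥ 3125/(180·0.02) = 868.056 ⇒ n ≥ 5.4280, so the smallest even n is 6. (n must be even for Simpson's rule.)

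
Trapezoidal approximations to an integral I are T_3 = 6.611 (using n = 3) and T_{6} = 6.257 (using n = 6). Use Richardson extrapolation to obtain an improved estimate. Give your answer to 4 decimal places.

R = (4·T_{6} − T_3) / 3 = (4·6.257 − 6.611)/3 = (18.417)/3 = 6.1390.

6.1390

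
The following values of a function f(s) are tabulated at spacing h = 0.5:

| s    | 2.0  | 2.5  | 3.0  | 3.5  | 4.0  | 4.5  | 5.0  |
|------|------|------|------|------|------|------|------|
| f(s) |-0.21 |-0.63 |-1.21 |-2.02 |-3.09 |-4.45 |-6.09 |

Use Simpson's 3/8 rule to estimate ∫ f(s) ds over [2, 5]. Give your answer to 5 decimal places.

h = 0.5, n = 6.
(3h/8)·[y₀ + 3y₁ + 3y₂ + 2y₃ + 3y₄ + 3y₅ + y₆] = 0.1875·(-38.48) = -7.21500.

-7.21500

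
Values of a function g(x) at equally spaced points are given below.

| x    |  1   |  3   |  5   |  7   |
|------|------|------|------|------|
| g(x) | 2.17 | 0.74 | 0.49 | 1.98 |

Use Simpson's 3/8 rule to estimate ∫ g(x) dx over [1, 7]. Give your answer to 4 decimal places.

h = 2, n = 3.
(3h/8)·[y₀ + 3y₁ + 3y₂ + y₃] = 0.75·(7.84) = 5.8800.

5.8800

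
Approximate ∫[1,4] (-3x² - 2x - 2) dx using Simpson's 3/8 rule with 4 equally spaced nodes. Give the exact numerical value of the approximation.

h = (4 − 1)/3 = 1.
Nodes x₀,…,x₃ = 1, 2, 3, 4.
f(x) = -3x² - 2x - 2: f₀=-7, f₁=-18, f₂=-35, f₃=-58.
(3h/8)·[f₀ + 3f₁ + 3f₂ + f₃] = 0.375·(-224) = -84.

-84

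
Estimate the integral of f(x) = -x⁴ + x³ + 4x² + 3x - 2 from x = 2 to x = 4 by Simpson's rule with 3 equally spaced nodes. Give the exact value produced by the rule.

-50

h = (4 − 2)/2 = 1.
Nodes x₀,…,x₂ = 2, 3, 4.
f(x) = -x⁴ + x³ + 4x² + 3x - 2: f₀=12, f₁=-11, f₂=-118.
(h/3)·[f₀ + 4f₁ + f₂] = 0.333333·(-150) = -50.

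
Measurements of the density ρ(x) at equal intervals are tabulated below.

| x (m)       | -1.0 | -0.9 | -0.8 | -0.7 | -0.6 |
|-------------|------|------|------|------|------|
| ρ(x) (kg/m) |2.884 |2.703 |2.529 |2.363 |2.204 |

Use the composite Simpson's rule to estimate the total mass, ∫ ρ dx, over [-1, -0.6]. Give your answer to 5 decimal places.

1.01367

h = 0.1, n = 4.
(h/3)·[y₀ + 4y₁ + 2y₂ + 4y₃ + y₄] = 0.033333·(30.410) = 1.01367.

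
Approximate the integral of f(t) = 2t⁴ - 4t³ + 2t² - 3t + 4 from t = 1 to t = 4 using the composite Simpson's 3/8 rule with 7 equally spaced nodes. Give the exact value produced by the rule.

h = (4 − 1)/6 = 0.5.
Nodes t₀,…,t₆ = 1, 1.5, 2, 2.5, 3, 3.5, 4.
f(t) = 2t⁴ - 4t³ + 2t² - 3t + 4: f₀=1, f₁=0.625, f₂=6, f₃=24.625, f₄=67, f₅=146.625, f₆=280.
(3h/8)·[f₀ + 3f₁ + 3f₂ + 2f₃ + 3f₄ + 3f₅ + f₆] = 0.1875·(991) = 185.8125.

185.8125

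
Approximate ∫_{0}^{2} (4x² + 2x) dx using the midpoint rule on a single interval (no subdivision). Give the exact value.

12

M = (b−a)·f(1) = 2·(6) = 12.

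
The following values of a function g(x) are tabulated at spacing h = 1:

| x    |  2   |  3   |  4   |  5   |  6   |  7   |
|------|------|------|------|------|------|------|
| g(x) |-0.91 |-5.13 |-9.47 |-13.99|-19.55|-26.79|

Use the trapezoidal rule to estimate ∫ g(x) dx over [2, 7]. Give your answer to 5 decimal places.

-61.99000

h = 1, n = 5.
(h/2)·[y₀ + 2y₁ + 2y₂ + 2y₃ + 2y₄ + y₅] = 0.5·(-123.98) = -61.99000.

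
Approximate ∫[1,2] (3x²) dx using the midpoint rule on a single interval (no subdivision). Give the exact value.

M = (b−a)·f(1.5) = 1·(6.75) = 6.75.

6.75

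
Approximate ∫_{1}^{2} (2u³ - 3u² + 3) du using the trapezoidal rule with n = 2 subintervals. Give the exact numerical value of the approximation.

3.75

h = (2 − 1)/2 = 0.5.
Nodes u₀,…,u₂ = 1, 1.5, 2.
f(u) = 2u³ - 3u² + 3: f₀=2, f₁=3, f₂=7.
(h/2)·[f₀ + 2f₁ + f₂] = 0.25·(15) = 3.75.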